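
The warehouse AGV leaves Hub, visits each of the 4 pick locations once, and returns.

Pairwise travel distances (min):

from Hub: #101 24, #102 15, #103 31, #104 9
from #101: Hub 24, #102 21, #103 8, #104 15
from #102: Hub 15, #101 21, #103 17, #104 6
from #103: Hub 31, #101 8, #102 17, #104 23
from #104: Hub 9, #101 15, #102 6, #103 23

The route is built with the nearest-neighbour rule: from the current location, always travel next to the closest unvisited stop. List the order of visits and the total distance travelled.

Total distance 64 min via the nearest-neighbour route Hub → #104 → #102 → #103 → #101 → Hub.

From Hub: distances to unvisited — #104=9, #102=15, #101=24, #103=31. Nearest is #104 (9).
From #104: distances to unvisited — #102=6, #101=15, #103=23. Nearest is #102 (6).
From #102: distances to unvisited — #103=17, #101=21. Nearest is #103 (17).
From #103: distances to unvisited — #101=8. Nearest is #101 (8).
Return #101→Hub: 24.
Total = 9 + 6 + 17 + 8 + 24 = 64.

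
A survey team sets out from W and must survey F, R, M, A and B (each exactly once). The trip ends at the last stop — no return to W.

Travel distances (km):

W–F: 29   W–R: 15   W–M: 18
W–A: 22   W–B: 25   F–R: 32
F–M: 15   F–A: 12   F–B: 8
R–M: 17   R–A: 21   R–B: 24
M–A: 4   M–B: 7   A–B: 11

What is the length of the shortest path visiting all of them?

55 km — the minimum one-way total.

There are 5! = 120 possible orderings.
W → F → R → M → A → B: 29+32+17+4+11 = 93
W → F → R → M → B → A: 29+32+17+7+11 = 96
W → F → R → A → M → B: 29+32+21+4+7 = 93
W → F → R → A → B → M: 29+32+21+11+7 = 100
W → F → R → B → M → A: 29+32+24+7+4 = 96
W → F → R → B → A → M: 29+32+24+11+4 = 100
W → F → M → R → A → B: 29+15+17+21+11 = 93
W → F → M → R → B → A: 29+15+17+24+11 = 96
W → F → M → A → R → B: 29+15+4+21+24 = 93
W → F → M → A → B → R: 29+15+4+11+24 = 83
W → F → M → B → R → A: 29+15+7+24+21 = 96
W → F → M → B → A → R: 29+15+7+11+21 = 83
W → F → A → R → M → B: 29+12+21+17+7 = 86
W → F → A → R → B → M: 29+12+21+24+7 = 93
… (106 more)
W → R → M → A → B → F: 15+17+4+11+8 = 55  ← best
The minimum is 55.
One shortest path: W → R → M → A → B → F.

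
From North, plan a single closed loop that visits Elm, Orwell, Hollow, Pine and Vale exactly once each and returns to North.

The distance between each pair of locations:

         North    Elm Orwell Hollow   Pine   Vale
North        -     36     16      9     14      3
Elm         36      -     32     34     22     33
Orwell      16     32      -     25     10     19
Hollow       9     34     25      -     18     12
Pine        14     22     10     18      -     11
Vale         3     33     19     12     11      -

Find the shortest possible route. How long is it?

Minimum total distance: 97.

There are 60 distinct closed tours to check (reversals are equivalent).
North → Elm → Orwell → Hollow → Pine → Vale → North: 36+32+25+18+11+3 = 125
North → Elm → Orwell → Hollow → Vale → Pine → North: 36+32+25+12+11+14 = 130
North → Elm → Orwell → Pine → Hollow → Vale → North: 36+32+10+18+12+3 = 111
North → Elm → Orwell → Pine → Vale → Hollow → North: 36+32+10+11+12+9 = 110
North → Elm → Orwell → Vale → Hollow → Pine → North: 36+32+19+12+18+14 = 131
North → Elm → Orwell → Vale → Pine → Hollow → North: 36+32+19+11+18+9 = 125
North → Elm → Hollow → Orwell → Pine → Vale → North: 36+34+25+10+11+3 = 119
North → Elm → Hollow → Orwell → Vale → Pine → North: 36+34+25+19+11+14 = 139
North → Elm → Hollow → Pine → Orwell → Vale → North: 36+34+18+10+19+3 = 120
North → Elm → Hollow → Pine → Vale → Orwell → North: 36+34+18+11+19+16 = 134
North → Elm → Hollow → Vale → Orwell → Pine → North: 36+34+12+19+10+14 = 125
North → Elm → Hollow → Vale → Pine → Orwell → North: 36+34+12+11+10+16 = 119
North → Elm → Pine → Orwell → Hollow → Vale → North: 36+22+10+25+12+3 = 108
North → Elm → Pine → Orwell → Vale → Hollow → North: 36+22+10+19+12+9 = 108
… (46 more)
North → Orwell → Pine → Elm → Hollow → Vale → North: 16+10+22+34+12+3 = 97  ← best
The minimum is 97.
One optimal route: North → Orwell → Pine → Elm → Hollow → Vale → North (or its reverse).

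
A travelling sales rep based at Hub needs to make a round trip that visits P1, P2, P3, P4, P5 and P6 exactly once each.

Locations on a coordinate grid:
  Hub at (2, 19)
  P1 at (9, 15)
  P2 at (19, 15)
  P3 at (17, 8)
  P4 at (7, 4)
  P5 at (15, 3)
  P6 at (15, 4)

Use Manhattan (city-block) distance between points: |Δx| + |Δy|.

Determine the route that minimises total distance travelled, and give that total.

Minimum total distance: 66.

With 6 stops there are 6!/2 = 360 distinct round trips (a route and its reverse cost the same).
Hub → P1 → P2 → P3 → P4 → P5 → P6 → Hub: 11+10+9+14+9+1+28 = 82
Hub → P1 → P2 → P3 → P4 → P6 → P5 → Hub: 11+10+9+14+8+1+29 = 82
Hub → P1 → P2 → P3 → P5 → P4 → P6 → Hub: 11+10+9+7+9+8+28 = 82
Hub → P1 → P2 → P3 → P5 → P6 → P4 → Hub: 11+10+9+7+1+8+20 = 66
Hub → P1 → P2 → P3 → P6 → P4 → P5 → Hub: 11+10+9+6+8+9+29 = 82
Hub → P1 → P2 → P3 → P6 → P5 → P4 → Hub: 11+10+9+6+1+9+20 = 66
Hub → P1 → P2 → P4 → P3 → P5 → P6 → Hub: 11+10+23+14+7+1+28 = 94
Hub → P1 → P2 → P4 → P3 → P6 → P5 → Hub: 11+10+23+14+6+1+29 = 94
… (352 more)
The minimum is 66.
One optimal route: Hub → P1 → P2 → P3 → P5 → P6 → P4 → Hub (or its reverse).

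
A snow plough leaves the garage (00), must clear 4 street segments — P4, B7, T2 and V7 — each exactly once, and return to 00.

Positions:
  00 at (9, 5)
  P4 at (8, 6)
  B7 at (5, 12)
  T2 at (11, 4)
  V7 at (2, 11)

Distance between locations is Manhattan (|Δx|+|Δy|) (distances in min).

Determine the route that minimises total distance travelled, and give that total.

With 4 stops there are 4!/2 = 12 distinct round trips (a route and its reverse cost the same).
00-P4-B7-T2-V7-00: 2+9+14+16+13 = 54
00-P4-B7-V7-T2-00: 2+9+4+16+3 = 34
00-P4-T2-B7-V7-00: 2+5+14+4+13 = 38
00-P4-T2-V7-B7-00: 2+5+16+4+11 = 38
00-P4-V7-B7-T2-00: 2+11+4+14+3 = 34
00-P4-V7-T2-B7-00: 2+11+16+14+11 = 54
00-B7-P4-T2-V7-00: 11+9+5+16+13 = 54
00-B7-P4-V7-T2-00: 11+9+11+16+3 = 50
00-B7-T2-P4-V7-00: 11+14+5+11+13 = 54
00-B7-V7-P4-T2-00: 11+4+11+5+3 = 34
00-T2-P4-B7-V7-00: 3+5+9+4+13 = 34
00-T2-B7-P4-V7-00: 3+14+9+11+13 = 50
The minimum is 34.
One optimal route: 00 → P4 → B7 → V7 → T2 → 00 (or its reverse).

Minimum total distance: 34 min.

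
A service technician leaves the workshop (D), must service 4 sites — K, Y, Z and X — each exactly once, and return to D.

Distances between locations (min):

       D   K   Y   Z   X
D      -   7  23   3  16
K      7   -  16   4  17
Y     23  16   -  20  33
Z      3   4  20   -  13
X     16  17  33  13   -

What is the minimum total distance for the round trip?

With 4 stops there are 4!/2 = 12 distinct round trips (a route and its reverse cost the same).
D-K-Y-Z-X-D: 7+16+20+13+16 = 72
D-K-Y-X-Z-D: 7+16+33+13+3 = 72
D-K-Z-Y-X-D: 7+4+20+33+16 = 80
D-K-Z-X-Y-D: 7+4+13+33+23 = 80
D-K-X-Y-Z-D: 7+17+33+20+3 = 80
D-K-X-Z-Y-D: 7+17+13+20+23 = 80
D-Y-K-Z-X-D: 23+16+4+13+16 = 72
D-Y-K-X-Z-D: 23+16+17+13+3 = 72
D-Y-Z-K-X-D: 23+20+4+17+16 = 80
D-Y-X-K-Z-D: 23+33+17+4+3 = 80
D-Z-K-Y-X-D: 3+4+16+33+16 = 72
D-Z-Y-K-X-D: 3+20+16+17+16 = 72
The minimum is 72.
One optimal route: D → K → Y → Z → X → D (or its reverse).

72 min — the shortest possible round trip.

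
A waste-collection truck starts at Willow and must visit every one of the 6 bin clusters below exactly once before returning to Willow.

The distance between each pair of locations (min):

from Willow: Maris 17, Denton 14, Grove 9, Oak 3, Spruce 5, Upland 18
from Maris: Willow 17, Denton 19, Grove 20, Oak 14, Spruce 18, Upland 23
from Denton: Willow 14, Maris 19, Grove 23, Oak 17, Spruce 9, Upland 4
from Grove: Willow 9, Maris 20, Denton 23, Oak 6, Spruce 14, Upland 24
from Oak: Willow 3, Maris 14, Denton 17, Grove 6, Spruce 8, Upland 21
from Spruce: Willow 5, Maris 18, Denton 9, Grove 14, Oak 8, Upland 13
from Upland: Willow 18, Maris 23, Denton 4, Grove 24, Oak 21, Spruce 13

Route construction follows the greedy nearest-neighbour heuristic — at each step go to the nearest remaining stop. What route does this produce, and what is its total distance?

Willow → [Oak:3 / Spruce:5 / Grove:9 / Denton:14 / Maris:17 / Upland:18] → Oak (3)
Oak → [Grove:6 / Spruce:8 / Maris:14 / Denton:17 / Upland:21] → Grove (6)
Grove → [Spruce:14 / Maris:20 / Denton:23 / Upland:24] → Spruce (14)
Spruce → [Denton:9 / Upland:13 / Maris:18] → Denton (9)
Denton → [Upland:4 / Maris:19] → Upland (4)
Upland → [Maris:23] → Maris (23)
Return Maris→Willow: 17.
Total = 3 + 6 + 14 + 9 + 4 + 23 + 17 = 76.

Total distance 76 min via the nearest-neighbour route Willow → Oak → Grove → Spruce → Denton → Upland → Maris → Willow.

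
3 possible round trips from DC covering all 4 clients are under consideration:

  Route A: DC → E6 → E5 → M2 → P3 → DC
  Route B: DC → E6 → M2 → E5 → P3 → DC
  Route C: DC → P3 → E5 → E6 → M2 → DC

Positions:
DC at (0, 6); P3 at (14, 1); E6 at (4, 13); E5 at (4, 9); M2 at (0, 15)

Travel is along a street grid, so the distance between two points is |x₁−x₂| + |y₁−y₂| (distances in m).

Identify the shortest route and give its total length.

Route A: 11 + 4 + 10 + 28 + 19 = 72
Route B: 11 + 6 + 10 + 18 + 19 = 64
Route C: 19 + 18 + 4 + 6 + 9 = 56

56 m — Route C is the shortest.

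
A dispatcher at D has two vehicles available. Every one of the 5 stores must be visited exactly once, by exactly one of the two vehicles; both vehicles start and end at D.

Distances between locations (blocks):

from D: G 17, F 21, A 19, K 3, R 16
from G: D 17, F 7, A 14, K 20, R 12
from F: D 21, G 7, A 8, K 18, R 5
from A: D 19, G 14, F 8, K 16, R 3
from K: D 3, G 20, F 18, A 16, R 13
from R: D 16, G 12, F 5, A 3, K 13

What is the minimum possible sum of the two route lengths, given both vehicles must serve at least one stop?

Try each way of splitting the stops between the two vehicles (each non-empty) and, for each split, find the best tour for each vehicle:
  {G} + {F, A, K, R}: 34 + 48 = 82
  {F} + {G, A, K, R}: 42 + 50 = 92
  {G, F} + {A, K, R}: 45 + 38 = 83
  {A} + {G, F, K, R}: 38 + 45 = 83
  {G, A} + {F, K, R}: 50 + 42 = 92
  {F, A} + {G, K, R}: 48 + 45 = 93
  … (15 splits in total)
  {K} + {G, F, A, R}: 6 + 51 = 57  ← best
Best: vehicle 1 D → K → D = 6; vehicle 2 D → G → F → A → R → D = 51; combined 57.

Minimum combined distance: 57 blocks.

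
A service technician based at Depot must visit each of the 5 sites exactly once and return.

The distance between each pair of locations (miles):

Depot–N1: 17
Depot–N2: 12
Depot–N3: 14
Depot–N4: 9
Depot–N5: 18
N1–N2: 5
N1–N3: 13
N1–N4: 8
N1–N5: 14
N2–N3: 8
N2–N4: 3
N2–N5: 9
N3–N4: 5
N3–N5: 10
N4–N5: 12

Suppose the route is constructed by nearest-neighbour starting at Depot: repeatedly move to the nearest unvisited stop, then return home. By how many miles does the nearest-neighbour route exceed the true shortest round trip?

From Depot: N4=9, N2=12, N3=14, N1=17, N5=18 → choose N4 (9).
From N4: N2=3, N3=5, N1=8, N5=12 → choose N2 (3).
From N2: N1=5, N3=8, N5=9 → choose N1 (5).
From N1: N3=13, N5=14 → choose N3 (13).
From N3: N5=10 → choose N5 (10).
NN route Depot → N4 → N2 → N1 → N3 → N5 → Depot costs 58.
Optimal: Depot → N1 → N2 → N5 → N3 → N4 → Depot costs 55 (by enumerating all 60 distinct tours).
Excess = 58 − 55 = 3.

3 miles longer than the optimal tour.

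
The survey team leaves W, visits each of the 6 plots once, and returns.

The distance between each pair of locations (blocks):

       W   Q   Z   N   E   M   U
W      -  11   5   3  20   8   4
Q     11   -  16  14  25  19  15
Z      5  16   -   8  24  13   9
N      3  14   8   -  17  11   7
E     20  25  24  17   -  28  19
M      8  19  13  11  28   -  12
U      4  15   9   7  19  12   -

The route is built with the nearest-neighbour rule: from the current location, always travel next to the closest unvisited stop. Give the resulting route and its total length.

Nearest-neighbour total = 96 blocks; route W → N → U → Z → M → Q → E → W.

At W the remaining stops are N 3, U 4, Z 5, M 8, Q 11, E 20; go to N.
At N the remaining stops are U 7, Z 8, M 11, Q 14, E 17; go to U.
At U the remaining stops are Z 9, M 12, Q 15, E 19; go to Z.
At Z the remaining stops are M 13, Q 16, E 24; go to M.
At M the remaining stops are Q 19, E 28; go to Q.
At Q the remaining stops are E 25; go to E.
Return E→W: 20.
Total = 3 + 7 + 9 + 13 + 19 + 25 + 20 = 96.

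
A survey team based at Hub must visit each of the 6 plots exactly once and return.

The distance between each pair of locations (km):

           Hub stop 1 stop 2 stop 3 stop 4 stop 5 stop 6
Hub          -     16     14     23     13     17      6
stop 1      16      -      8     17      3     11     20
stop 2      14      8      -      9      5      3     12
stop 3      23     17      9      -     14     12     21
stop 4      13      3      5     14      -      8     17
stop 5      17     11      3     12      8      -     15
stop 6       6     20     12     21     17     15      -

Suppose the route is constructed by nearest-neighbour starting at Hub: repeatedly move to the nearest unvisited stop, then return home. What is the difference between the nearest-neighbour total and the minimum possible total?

Hub: stop 6=6, stop 4=13, stop 2=14, stop 1=16, stop 5=17, stop 3=23 ⇒ stop 6
stop 6: stop 2=12, stop 5=15, stop 4=17, stop 1=20, stop 3=21 ⇒ stop 2
stop 2: stop 5=3, stop 4=5, stop 1=8, stop 3=9 ⇒ stop 5
stop 5: stop 4=8, stop 1=11, stop 3=12 ⇒ stop 4
stop 4: stop 1=3, stop 3=14 ⇒ stop 1
stop 1: stop 3=17 ⇒ stop 3
NN route Hub → stop 6 → stop 2 → stop 5 → stop 4 → stop 1 → stop 3 → Hub costs 72.
Optimal: Hub → stop 1 → stop 4 → stop 2 → stop 3 → stop 5 → stop 6 → Hub costs 66 (by enumerating all 360 distinct tours).
Excess = 72 − 66 = 6.

Excess over optimum: 6 km.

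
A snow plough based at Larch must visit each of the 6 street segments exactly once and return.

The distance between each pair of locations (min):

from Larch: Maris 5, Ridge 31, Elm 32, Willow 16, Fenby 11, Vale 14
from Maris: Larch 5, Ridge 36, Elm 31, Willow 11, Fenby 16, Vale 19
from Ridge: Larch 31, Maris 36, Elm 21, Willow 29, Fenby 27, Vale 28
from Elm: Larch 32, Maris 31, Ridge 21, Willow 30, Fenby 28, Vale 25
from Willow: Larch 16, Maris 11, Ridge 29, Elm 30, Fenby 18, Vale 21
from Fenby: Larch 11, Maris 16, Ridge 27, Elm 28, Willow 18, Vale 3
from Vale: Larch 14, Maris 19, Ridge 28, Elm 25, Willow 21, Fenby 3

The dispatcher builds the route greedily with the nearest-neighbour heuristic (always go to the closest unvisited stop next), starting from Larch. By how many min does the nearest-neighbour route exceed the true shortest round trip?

9 min longer than the optimal tour.

From Larch: Maris=5, Fenby=11, Vale=14, Willow=16, Ridge=31, Elm=32 → choose Maris (5).
From Maris: Willow=11, Fenby=16, Vale=19, Elm=31, Ridge=36 → choose Willow (11).
From Willow: Fenby=18, Vale=21, Ridge=29, Elm=30 → choose Fenby (18).
From Fenby: Vale=3, Ridge=27, Elm=28 → choose Vale (3).
From Vale: Elm=25, Ridge=28 → choose Elm (25).
From Elm: Ridge=21 → choose Ridge (21).
NN route Larch → Maris → Willow → Fenby → Vale → Elm → Ridge → Larch costs 114.
Optimal: Larch → Maris → Willow → Ridge → Elm → Vale → Fenby → Larch costs 105 (by enumerating all 360 distinct tours).
Excess = 114 − 105 = 9.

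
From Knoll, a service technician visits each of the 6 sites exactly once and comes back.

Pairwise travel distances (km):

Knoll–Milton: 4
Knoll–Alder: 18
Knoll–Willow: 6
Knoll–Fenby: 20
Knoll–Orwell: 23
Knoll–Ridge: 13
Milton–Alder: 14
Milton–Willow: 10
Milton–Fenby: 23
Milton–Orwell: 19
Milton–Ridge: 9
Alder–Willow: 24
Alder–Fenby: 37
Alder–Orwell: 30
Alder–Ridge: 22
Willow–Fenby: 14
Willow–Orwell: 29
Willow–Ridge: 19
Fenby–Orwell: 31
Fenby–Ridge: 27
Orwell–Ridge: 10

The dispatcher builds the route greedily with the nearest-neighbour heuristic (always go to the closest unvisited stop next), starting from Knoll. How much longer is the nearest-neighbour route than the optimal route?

The nearest-neighbour route is 20 km longer than optimal.

Knoll: Milton=4, Willow=6, Ridge=13, Alder=18, Fenby=20, Orwell=23 ⇒ Milton
Milton: Ridge=9, Willow=10, Alder=14, Orwell=19, Fenby=23 ⇒ Ridge
Ridge: Orwell=10, Willow=19, Alder=22, Fenby=27 ⇒ Orwell
Orwell: Willow=29, Alder=30, Fenby=31 ⇒ Willow
Willow: Fenby=14, Alder=24 ⇒ Fenby
Fenby: Alder=37 ⇒ Alder
NN route Knoll → Milton → Ridge → Orwell → Willow → Fenby → Alder → Knoll costs 121.
Optimal: Knoll → Milton → Alder → Ridge → Orwell → Fenby → Willow → Knoll costs 101 (by enumerating all 360 distinct tours).
Excess = 121 − 101 = 20.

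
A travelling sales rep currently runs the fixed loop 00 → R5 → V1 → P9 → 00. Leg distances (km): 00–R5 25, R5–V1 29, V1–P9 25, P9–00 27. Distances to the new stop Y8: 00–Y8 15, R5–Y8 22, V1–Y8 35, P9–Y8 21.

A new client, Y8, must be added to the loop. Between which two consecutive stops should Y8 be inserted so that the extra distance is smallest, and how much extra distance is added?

Insertion cost between consecutive stops i–j is d(i,Y8) + d(Y8,j) − d(i,j):
  between 00 and R5: 15 + 22 − 25 = 12
  between R5 and V1: 22 + 35 − 29 = 28
  between V1 and P9: 35 + 21 − 25 = 31
  between P9 and 00: 21 + 15 − 27 = 9
Cheapest insertion is between P9 and 00, adding 9.
New total = 106 + 9 = 115.

+9 km — insert Y8 between P9 and 00.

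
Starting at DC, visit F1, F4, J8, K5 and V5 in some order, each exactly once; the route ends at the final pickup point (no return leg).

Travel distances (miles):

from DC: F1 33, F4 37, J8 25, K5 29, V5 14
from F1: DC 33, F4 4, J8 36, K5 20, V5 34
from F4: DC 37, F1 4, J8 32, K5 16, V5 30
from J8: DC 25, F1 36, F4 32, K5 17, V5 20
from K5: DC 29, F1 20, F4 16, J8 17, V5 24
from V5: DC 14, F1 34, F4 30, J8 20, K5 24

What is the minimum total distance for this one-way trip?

There are 5! = 120 possible orderings.
DC→F1→F4→J8→K5→V5: 33+4+32+17+24 = 110
DC→F1→F4→J8→V5→K5: 33+4+32+20+24 = 113
DC→F1→F4→K5→J8→V5: 33+4+16+17+20 = 90
DC→F1→F4→K5→V5→J8: 33+4+16+24+20 = 97
DC→F1→F4→V5→J8→K5: 33+4+30+20+17 = 104
DC→F1→F4→V5→K5→J8: 33+4+30+24+17 = 108
DC→F1→J8→F4→K5→V5: 33+36+32+16+24 = 141
DC→F1→J8→F4→V5→K5: 33+36+32+30+24 = 155
DC→F1→J8→K5→F4→V5: 33+36+17+16+30 = 132
DC→F1→J8→K5→V5→F4: 33+36+17+24+30 = 140
DC→F1→J8→V5→F4→K5: 33+36+20+30+16 = 135
DC→F1→J8→V5→K5→F4: 33+36+20+24+16 = 129
DC→F1→K5→F4→J8→V5: 33+20+16+32+20 = 121
DC→F1→K5→F4→V5→J8: 33+20+16+30+20 = 119
… (106 more)
DC→V5→J8→K5→F4→F1: 14+20+17+16+4 = 71  ← best
The minimum is 71.
One shortest path: DC → V5 → J8 → K5 → F4 → F1.

Minimum one-way distance = 71 miles.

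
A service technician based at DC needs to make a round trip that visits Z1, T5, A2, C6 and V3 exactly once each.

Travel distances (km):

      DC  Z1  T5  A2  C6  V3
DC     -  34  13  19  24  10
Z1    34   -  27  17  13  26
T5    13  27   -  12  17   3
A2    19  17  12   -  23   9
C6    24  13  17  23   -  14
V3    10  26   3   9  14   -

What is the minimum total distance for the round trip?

With 5 stops there are 5!/2 = 60 distinct round trips (a route and its reverse cost the same).
DC → Z1 → T5 → A2 → C6 → V3 → DC: 34+27+12+23+14+10 = 120
DC → Z1 → T5 → A2 → V3 → C6 → DC: 34+27+12+9+14+24 = 120
DC → Z1 → T5 → C6 → A2 → V3 → DC: 34+27+17+23+9+10 = 120
DC → Z1 → T5 → C6 → V3 → A2 → DC: 34+27+17+14+9+19 = 120
DC → Z1 → T5 → V3 → A2 → C6 → DC: 34+27+3+9+23+24 = 120
DC → Z1 → T5 → V3 → C6 → A2 → DC: 34+27+3+14+23+19 = 120
DC → Z1 → A2 → T5 → C6 → V3 → DC: 34+17+12+17+14+10 = 104
DC → Z1 → A2 → T5 → V3 → C6 → DC: 34+17+12+3+14+24 = 104
DC → Z1 → A2 → C6 → T5 → V3 → DC: 34+17+23+17+3+10 = 104
DC → Z1 → A2 → C6 → V3 → T5 → DC: 34+17+23+14+3+13 = 104
DC → Z1 → A2 → V3 → T5 → C6 → DC: 34+17+9+3+17+24 = 104
DC → Z1 → A2 → V3 → C6 → T5 → DC: 34+17+9+14+17+13 = 104
DC → Z1 → C6 → T5 → A2 → V3 → DC: 34+13+17+12+9+10 = 95
DC → Z1 → C6 → T5 → V3 → A2 → DC: 34+13+17+3+9+19 = 95
… (46 more)
DC → T5 → A2 → Z1 → C6 → V3 → DC: 13+12+17+13+14+10 = 79  ← best
The minimum is 79.
One optimal route: DC → T5 → A2 → Z1 → C6 → V3 → DC (or its reverse).

79 km — the shortest possible round trip.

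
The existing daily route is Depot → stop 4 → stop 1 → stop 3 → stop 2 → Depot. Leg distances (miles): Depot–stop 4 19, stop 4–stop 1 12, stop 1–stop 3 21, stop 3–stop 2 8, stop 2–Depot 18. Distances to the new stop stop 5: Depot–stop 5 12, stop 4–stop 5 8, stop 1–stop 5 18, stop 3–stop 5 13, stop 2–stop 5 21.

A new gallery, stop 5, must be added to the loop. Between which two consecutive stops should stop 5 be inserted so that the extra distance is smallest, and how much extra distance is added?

Adding 1 miles by placing stop 5 on the Depot–stop 4 leg.

Insertion cost between consecutive stops i–j is d(i,stop 5) + d(stop 5,j) − d(i,j):
  between Depot and stop 4: 12 + 8 − 19 = 1
  between stop 4 and stop 1: 8 + 18 − 12 = 14
  between stop 1 and stop 3: 18 + 13 − 21 = 10
  between stop 3 and stop 2: 13 + 21 − 8 = 26
  between stop 2 and Depot: 21 + 12 − 18 = 15
Cheapest insertion is between Depot and stop 4, adding 1.
New total = 78 + 1 = 79.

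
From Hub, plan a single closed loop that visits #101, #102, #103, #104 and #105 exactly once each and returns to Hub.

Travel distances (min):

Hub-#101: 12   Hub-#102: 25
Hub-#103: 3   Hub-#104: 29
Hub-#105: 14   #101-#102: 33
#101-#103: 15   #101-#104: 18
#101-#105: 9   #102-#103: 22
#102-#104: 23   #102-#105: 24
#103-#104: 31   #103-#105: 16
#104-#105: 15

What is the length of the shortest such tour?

Hub→#101→#102→#103→#104→#105→Hub: 12+33+22+31+15+14 = 127
Hub→#101→#102→#103→#105→#104→Hub: 12+33+22+16+15+29 = 127
Hub→#101→#102→#104→#103→#105→Hub: 12+33+23+31+16+14 = 129
Hub→#101→#102→#104→#105→#103→Hub: 12+33+23+15+16+3 = 102
Hub→#101→#102→#105→#103→#104→Hub: 12+33+24+16+31+29 = 145
Hub→#101→#102→#105→#104→#103→Hub: 12+33+24+15+31+3 = 118
Hub→#101→#103→#102→#104→#105→Hub: 12+15+22+23+15+14 = 101
Hub→#101→#103→#102→#105→#104→Hub: 12+15+22+24+15+29 = 117
Hub→#101→#103→#104→#102→#105→Hub: 12+15+31+23+24+14 = 119
Hub→#101→#103→#104→#105→#102→Hub: 12+15+31+15+24+25 = 122
Hub→#101→#103→#105→#102→#104→Hub: 12+15+16+24+23+29 = 119
Hub→#101→#103→#105→#104→#102→Hub: 12+15+16+15+23+25 = 106
Hub→#101→#104→#102→#103→#105→Hub: 12+18+23+22+16+14 = 105
Hub→#101→#104→#102→#105→#103→Hub: 12+18+23+24+16+3 = 96
… (46 more)
Hub→#101→#105→#104→#102→#103→Hub: 12+9+15+23+22+3 = 84  ← best
The minimum is 84.
One optimal route: Hub → #101 → #105 → #104 → #102 → #103 → Hub (or its reverse).

Shortest round trip = 84 min.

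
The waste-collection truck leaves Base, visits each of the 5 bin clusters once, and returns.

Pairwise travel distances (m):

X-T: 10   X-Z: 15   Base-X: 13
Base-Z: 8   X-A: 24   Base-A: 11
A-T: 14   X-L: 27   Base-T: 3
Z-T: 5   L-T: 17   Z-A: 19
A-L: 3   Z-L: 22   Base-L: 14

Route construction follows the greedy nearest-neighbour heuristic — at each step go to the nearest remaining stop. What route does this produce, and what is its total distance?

64 m along Base → T → Z → X → A → L → Base.

From Base: distances to unvisited — T=3, Z=8, A=11, X=13, L=14. Nearest is T (3).
From T: distances to unvisited — Z=5, X=10, A=14, L=17. Nearest is Z (5).
From Z: distances to unvisited — X=15, A=19, L=22. Nearest is X (15).
From X: distances to unvisited — A=24, L=27. Nearest is A (24).
From A: distances to unvisited — L=3. Nearest is L (3).
Return L→Base: 14.
Total = 3 + 5 + 15 + 24 + 3 + 14 = 64.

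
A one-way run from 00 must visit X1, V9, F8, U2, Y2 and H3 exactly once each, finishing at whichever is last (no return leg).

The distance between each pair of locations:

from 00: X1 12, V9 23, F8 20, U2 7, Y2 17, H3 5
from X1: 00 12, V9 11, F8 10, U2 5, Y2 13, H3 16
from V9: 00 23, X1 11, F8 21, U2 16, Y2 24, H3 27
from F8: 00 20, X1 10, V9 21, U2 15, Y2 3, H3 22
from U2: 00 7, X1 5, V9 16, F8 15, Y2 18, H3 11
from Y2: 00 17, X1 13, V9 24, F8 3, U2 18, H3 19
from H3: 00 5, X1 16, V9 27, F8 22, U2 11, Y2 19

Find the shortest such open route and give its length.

There are 6! = 720 possible orderings.
00 → X1 → V9 → F8 → U2 → Y2 → H3: 12+11+21+15+18+19 = 96
00 → X1 → V9 → F8 → U2 → H3 → Y2: 12+11+21+15+11+19 = 89
00 → X1 → V9 → F8 → Y2 → U2 → H3: 12+11+21+3+18+11 = 76
00 → X1 → V9 → F8 → Y2 → H3 → U2: 12+11+21+3+19+11 = 77
00 → X1 → V9 → F8 → H3 → U2 → Y2: 12+11+21+22+11+18 = 95
00 → X1 → V9 → F8 → H3 → Y2 → U2: 12+11+21+22+19+18 = 103
00 → X1 → V9 → U2 → F8 → Y2 → H3: 12+11+16+15+3+19 = 76
00 → X1 → V9 → U2 → F8 → H3 → Y2: 12+11+16+15+22+19 = 95
… (712 more)
00 → H3 → U2 → X1 → V9 → F8 → Y2: 5+11+5+11+21+3 = 56  ← best
The minimum is 56.
One shortest path: 00 → H3 → U2 → X1 → V9 → F8 → Y2.

Minimum one-way distance = 56.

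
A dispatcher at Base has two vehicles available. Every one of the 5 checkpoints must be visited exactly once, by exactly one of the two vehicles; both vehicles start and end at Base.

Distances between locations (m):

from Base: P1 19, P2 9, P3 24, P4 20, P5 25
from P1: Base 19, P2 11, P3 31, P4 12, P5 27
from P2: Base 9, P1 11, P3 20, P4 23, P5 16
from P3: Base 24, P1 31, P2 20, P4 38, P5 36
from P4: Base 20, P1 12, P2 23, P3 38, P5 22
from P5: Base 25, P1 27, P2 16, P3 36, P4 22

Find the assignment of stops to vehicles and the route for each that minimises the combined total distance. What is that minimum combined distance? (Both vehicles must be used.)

Try each way of splitting the stops between the two vehicles (each non-empty) and, for each split, find the best tour for each vehicle:
  {P1} + {P2, P3, P4, P5}: 38 + 102 = 140
  {P2} + {P1, P3, P4, P5}: 18 + 113 = 131
  {P1, P2} + {P3, P4, P5}: 39 + 102 = 141
  {P3} + {P1, P2, P4, P5}: 48 + 78 = 126
  {P1, P3} + {P2, P4, P5}: 74 + 67 = 141
  {P2, P3} + {P1, P4, P5}: 53 + 78 = 131
  … (15 splits in total)
Best: vehicle 1 Base → P3 → Base = 48; vehicle 2 Base → P1 → P4 → P5 → P2 → Base = 78; combined 126.

126 m — the smallest possible combined total.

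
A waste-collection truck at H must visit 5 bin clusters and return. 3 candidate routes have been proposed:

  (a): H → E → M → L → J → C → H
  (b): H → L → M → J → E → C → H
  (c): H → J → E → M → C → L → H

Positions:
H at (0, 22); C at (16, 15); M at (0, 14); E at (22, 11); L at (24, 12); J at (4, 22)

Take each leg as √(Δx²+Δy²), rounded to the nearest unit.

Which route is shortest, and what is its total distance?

Shortest is (c), total 98.

(a): 25 + 22 + 24 + 22 + 14 + 17 = 124
(b): 26 + 24 + 9 + 21 + 7 + 17 = 104
(c): 4 + 21 + 22 + 16 + 9 + 26 = 98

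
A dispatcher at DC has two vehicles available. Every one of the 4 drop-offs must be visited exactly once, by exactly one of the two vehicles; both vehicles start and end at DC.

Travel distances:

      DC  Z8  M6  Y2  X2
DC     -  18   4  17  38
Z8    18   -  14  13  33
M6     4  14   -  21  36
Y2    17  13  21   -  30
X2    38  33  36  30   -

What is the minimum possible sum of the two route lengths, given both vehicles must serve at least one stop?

Minimum combined distance: 106.

Try each way of splitting the stops between the two vehicles (each non-empty) and, for each split, find the best tour for each vehicle:
  {Z8} + {M6, Y2, X2}: 36 + 87 = 123
  {M6} + {Z8, Y2, X2}: 8 + 98 = 106
  {Z8, M6} + {Y2, X2}: 36 + 85 = 121
  {Y2} + {Z8, M6, X2}: 34 + 89 = 123
  {Z8, Y2} + {M6, X2}: 48 + 78 = 126
  {M6, Y2} + {Z8, X2}: 42 + 89 = 131
  … (7 splits in total)
Best: vehicle 1 DC → M6 → DC = 8; vehicle 2 DC → Z8 → X2 → Y2 → DC = 98; combined 106.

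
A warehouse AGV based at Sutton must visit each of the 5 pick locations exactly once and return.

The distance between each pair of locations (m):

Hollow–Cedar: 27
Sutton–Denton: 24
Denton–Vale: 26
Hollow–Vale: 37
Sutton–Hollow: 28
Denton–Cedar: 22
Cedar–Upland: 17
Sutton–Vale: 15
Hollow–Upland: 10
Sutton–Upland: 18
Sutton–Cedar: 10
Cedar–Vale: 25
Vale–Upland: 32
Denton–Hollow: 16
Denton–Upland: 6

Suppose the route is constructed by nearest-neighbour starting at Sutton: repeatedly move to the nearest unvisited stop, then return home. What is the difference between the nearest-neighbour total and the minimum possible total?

Sutton: Cedar=10, Vale=15, Upland=18, Denton=24, Hollow=28 ⇒ Cedar
Cedar: Upland=17, Denton=22, Vale=25, Hollow=27 ⇒ Upland
Upland: Denton=6, Hollow=10, Vale=32 ⇒ Denton
Denton: Hollow=16, Vale=26 ⇒ Hollow
Hollow: Vale=37 ⇒ Vale
NN route Sutton → Cedar → Upland → Denton → Hollow → Vale → Sutton costs 101.
Optimal: Sutton → Cedar → Hollow → Upland → Denton → Vale → Sutton costs 94 (by enumerating all 60 distinct tours).
Excess = 101 − 94 = 7.

The nearest-neighbour route is 7 m longer than optimal.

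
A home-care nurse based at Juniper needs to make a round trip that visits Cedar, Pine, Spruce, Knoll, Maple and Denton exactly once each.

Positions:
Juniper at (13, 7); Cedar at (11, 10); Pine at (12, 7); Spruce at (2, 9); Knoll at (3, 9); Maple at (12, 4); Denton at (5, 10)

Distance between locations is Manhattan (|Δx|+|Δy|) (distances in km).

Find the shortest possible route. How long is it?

Minimum total distance: 34 km.

With 6 stops there are 6!/2 = 360 distinct round trips (a route and its reverse cost the same).
Juniper → Cedar → Pine → Spruce → Knoll → Maple → Denton → Juniper: 5+4+12+1+14+13+11 = 60
Juniper → Cedar → Pine → Spruce → Knoll → Denton → Maple → Juniper: 5+4+12+1+3+13+4 = 42
Juniper → Cedar → Pine → Spruce → Maple → Knoll → Denton → Juniper: 5+4+12+15+14+3+11 = 64
Juniper → Cedar → Pine → Spruce → Maple → Denton → Knoll → Juniper: 5+4+12+15+13+3+12 = 64
Juniper → Cedar → Pine → Spruce → Denton → Knoll → Maple → Juniper: 5+4+12+4+3+14+4 = 46
Juniper → Cedar → Pine → Spruce → Denton → Maple → Knoll → Juniper: 5+4+12+4+13+14+12 = 64
Juniper → Cedar → Pine → Knoll → Spruce → Maple → Denton → Juniper: 5+4+11+1+15+13+11 = 60
Juniper → Cedar → Pine → Knoll → Spruce → Denton → Maple → Juniper: 5+4+11+1+4+13+4 = 42
… (352 more)
Juniper → Cedar → Denton → Spruce → Knoll → Pine → Maple → Juniper: 5+6+4+1+11+3+4 = 34  ← best
The minimum is 34.
One optimal route: Juniper → Cedar → Denton → Spruce → Knoll → Pine → Maple → Juniper (or its reverse).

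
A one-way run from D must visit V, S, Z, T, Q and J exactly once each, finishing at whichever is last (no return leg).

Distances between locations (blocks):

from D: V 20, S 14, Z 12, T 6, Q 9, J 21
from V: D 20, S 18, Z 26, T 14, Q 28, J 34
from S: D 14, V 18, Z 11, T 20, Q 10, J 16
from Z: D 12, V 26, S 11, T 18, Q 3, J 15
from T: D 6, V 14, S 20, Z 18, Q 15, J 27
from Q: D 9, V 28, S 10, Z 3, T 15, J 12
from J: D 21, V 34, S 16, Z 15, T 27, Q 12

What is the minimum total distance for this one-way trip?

64 blocks — the minimum one-way total.

There are 6! = 720 possible orderings.
D → V → S → Z → T → Q → J: 20+18+11+18+15+12 = 94
D → V → S → Z → T → J → Q: 20+18+11+18+27+12 = 106
D → V → S → Z → Q → T → J: 20+18+11+3+15+27 = 94
D → V → S → Z → Q → J → T: 20+18+11+3+12+27 = 91
D → V → S → Z → J → T → Q: 20+18+11+15+27+15 = 106
D → V → S → Z → J → Q → T: 20+18+11+15+12+15 = 91
D → V → S → T → Z → Q → J: 20+18+20+18+3+12 = 91
D → V → S → T → Z → J → Q: 20+18+20+18+15+12 = 103
… (712 more)
D → T → V → S → Z → Q → J: 6+14+18+11+3+12 = 64  ← best
The minimum is 64.
One shortest path: D → T → V → S → Z → Q → J.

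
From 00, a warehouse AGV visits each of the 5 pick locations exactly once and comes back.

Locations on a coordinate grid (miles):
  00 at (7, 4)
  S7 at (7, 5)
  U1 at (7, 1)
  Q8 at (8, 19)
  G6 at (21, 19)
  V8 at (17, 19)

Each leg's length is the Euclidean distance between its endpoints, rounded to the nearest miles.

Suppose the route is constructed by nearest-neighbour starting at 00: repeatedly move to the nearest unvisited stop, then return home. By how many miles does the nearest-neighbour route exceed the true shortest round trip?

From 00: S7=1, U1=3, Q8=15, V8=18, G6=21 → choose S7 (1).
From S7: U1=4, Q8=14, V8=17, G6=20 → choose U1 (4).
From U1: Q8=18, V8=21, G6=23 → choose Q8 (18).
From Q8: V8=9, G6=13 → choose V8 (9).
From V8: G6=4 → choose G6 (4).
NN route 00 → S7 → U1 → Q8 → V8 → G6 → 00 costs 57.
Optimal: 00 → S7 → Q8 → V8 → G6 → U1 → 00 costs 54 (by enumerating all 60 distinct tours).
Excess = 57 − 54 = 3.

The nearest-neighbour route is 3 miles longer than optimal.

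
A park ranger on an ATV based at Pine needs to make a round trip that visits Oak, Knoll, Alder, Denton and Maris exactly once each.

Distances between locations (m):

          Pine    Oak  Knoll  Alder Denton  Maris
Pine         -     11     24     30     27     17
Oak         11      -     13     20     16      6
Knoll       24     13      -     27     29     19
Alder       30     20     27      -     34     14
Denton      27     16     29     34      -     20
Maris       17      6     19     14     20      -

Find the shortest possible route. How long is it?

Pine → Oak → Knoll → Alder → Denton → Maris → Pine: 11+13+27+34+20+17 = 122
Pine → Oak → Knoll → Alder → Maris → Denton → Pine: 11+13+27+14+20+27 = 112
Pine → Oak → Knoll → Denton → Alder → Maris → Pine: 11+13+29+34+14+17 = 118
Pine → Oak → Knoll → Denton → Maris → Alder → Pine: 11+13+29+20+14+30 = 117
Pine → Oak → Knoll → Maris → Alder → Denton → Pine: 11+13+19+14+34+27 = 118
Pine → Oak → Knoll → Maris → Denton → Alder → Pine: 11+13+19+20+34+30 = 127
Pine → Oak → Alder → Knoll → Denton → Maris → Pine: 11+20+27+29+20+17 = 124
Pine → Oak → Alder → Knoll → Maris → Denton → Pine: 11+20+27+19+20+27 = 124
Pine → Oak → Alder → Denton → Knoll → Maris → Pine: 11+20+34+29+19+17 = 130
Pine → Oak → Alder → Denton → Maris → Knoll → Pine: 11+20+34+20+19+24 = 128
Pine → Oak → Alder → Maris → Knoll → Denton → Pine: 11+20+14+19+29+27 = 120
Pine → Oak → Alder → Maris → Denton → Knoll → Pine: 11+20+14+20+29+24 = 118
Pine → Oak → Denton → Knoll → Alder → Maris → Pine: 11+16+29+27+14+17 = 114
Pine → Oak → Denton → Knoll → Maris → Alder → Pine: 11+16+29+19+14+30 = 119
… (46 more)
The minimum is 112.
One optimal route: Pine → Oak → Knoll → Alder → Maris → Denton → Pine (or its reverse).

Minimum total distance: 112 m.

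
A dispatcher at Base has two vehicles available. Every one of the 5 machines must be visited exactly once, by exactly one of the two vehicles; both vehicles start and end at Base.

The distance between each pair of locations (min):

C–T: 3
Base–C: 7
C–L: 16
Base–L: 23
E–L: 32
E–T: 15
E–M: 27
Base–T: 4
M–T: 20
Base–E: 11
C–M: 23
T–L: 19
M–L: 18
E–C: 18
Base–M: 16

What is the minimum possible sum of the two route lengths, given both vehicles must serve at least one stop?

There are 2^4 − 1 = 15 ways to divide the 5 stops into two non-empty groups. For each, the best each vehicle can do is its own shortest tour through its group:
  {E} + {C, M, T, L}: 22 + 57 = 79
  {C} + {E, M, T, L}: 14 + 79 = 93
  {E, C} + {M, T, L}: 36 + 57 = 93
  {M} + {E, C, T, L}: 32 + 66 = 98
  {E, M} + {C, T, L}: 54 + 46 = 100
  {C, M} + {E, T, L}: 46 + 66 = 112
  … (15 splits in total)
Best: vehicle 1 Base → E → Base = 22; vehicle 2 Base → M → L → C → T → Base = 57; combined 79.

Minimum combined distance: 79 min.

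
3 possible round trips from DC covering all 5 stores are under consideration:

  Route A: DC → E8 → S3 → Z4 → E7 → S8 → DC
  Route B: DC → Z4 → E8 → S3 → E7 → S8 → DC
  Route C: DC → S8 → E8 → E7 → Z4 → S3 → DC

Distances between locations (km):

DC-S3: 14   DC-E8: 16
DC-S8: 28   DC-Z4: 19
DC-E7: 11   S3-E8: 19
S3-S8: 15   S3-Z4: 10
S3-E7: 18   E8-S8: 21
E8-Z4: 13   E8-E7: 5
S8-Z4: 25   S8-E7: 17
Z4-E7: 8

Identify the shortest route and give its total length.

86 km — Route C is the shortest.

Route A: 16 + 19 + 10 + 8 + 17 + 28 = 98
Route B: 19 + 13 + 19 + 18 + 17 + 28 = 114
Route C: 28 + 21 + 5 + 8 + 10 + 14 = 86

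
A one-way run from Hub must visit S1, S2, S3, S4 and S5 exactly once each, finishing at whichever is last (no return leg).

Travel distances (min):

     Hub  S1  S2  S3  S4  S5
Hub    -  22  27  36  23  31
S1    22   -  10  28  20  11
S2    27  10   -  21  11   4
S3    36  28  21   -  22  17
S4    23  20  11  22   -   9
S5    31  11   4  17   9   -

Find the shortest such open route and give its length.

Minimum one-way distance = 67 min.

There are 5! = 120 possible orderings.
Hub→S1→S2→S3→S4→S5: 22+10+21+22+9 = 84
Hub→S1→S2→S3→S5→S4: 22+10+21+17+9 = 79
Hub→S1→S2→S4→S3→S5: 22+10+11+22+17 = 82
Hub→S1→S2→S4→S5→S3: 22+10+11+9+17 = 69
Hub→S1→S2→S5→S3→S4: 22+10+4+17+22 = 75
Hub→S1→S2→S5→S4→S3: 22+10+4+9+22 = 67
Hub→S1→S3→S2→S4→S5: 22+28+21+11+9 = 91
Hub→S1→S3→S2→S5→S4: 22+28+21+4+9 = 84
Hub→S1→S3→S4→S2→S5: 22+28+22+11+4 = 87
Hub→S1→S3→S4→S5→S2: 22+28+22+9+4 = 85
Hub→S1→S3→S5→S2→S4: 22+28+17+4+11 = 82
Hub→S1→S3→S5→S4→S2: 22+28+17+9+11 = 87
Hub→S1→S4→S2→S3→S5: 22+20+11+21+17 = 91
Hub→S1→S4→S2→S5→S3: 22+20+11+4+17 = 74
… (106 more)
The minimum is 67.
One shortest path: Hub → S1 → S2 → S5 → S4 → S3.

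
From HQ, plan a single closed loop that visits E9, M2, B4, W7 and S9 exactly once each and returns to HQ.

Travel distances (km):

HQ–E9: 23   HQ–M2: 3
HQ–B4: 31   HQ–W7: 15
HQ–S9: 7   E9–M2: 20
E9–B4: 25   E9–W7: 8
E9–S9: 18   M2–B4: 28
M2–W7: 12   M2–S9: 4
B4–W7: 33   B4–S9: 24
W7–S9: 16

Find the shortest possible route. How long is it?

Minimum total distance: 79 km.

With 5 stops there are 5!/2 = 60 distinct round trips (a route and its reverse cost the same).
HQ → E9 → M2 → B4 → W7 → S9 → HQ: 23+20+28+33+16+7 = 127
HQ → E9 → M2 → B4 → S9 → W7 → HQ: 23+20+28+24+16+15 = 126
HQ → E9 → M2 → W7 → B4 → S9 → HQ: 23+20+12+33+24+7 = 119
HQ → E9 → M2 → W7 → S9 → B4 → HQ: 23+20+12+16+24+31 = 126
HQ → E9 → M2 → S9 → B4 → W7 → HQ: 23+20+4+24+33+15 = 119
HQ → E9 → M2 → S9 → W7 → B4 → HQ: 23+20+4+16+33+31 = 127
HQ → E9 → B4 → M2 → W7 → S9 → HQ: 23+25+28+12+16+7 = 111
HQ → E9 → B4 → M2 → S9 → W7 → HQ: 23+25+28+4+16+15 = 111
HQ → E9 → B4 → W7 → M2 → S9 → HQ: 23+25+33+12+4+7 = 104
HQ → E9 → B4 → W7 → S9 → M2 → HQ: 23+25+33+16+4+3 = 104
HQ → E9 → B4 → S9 → M2 → W7 → HQ: 23+25+24+4+12+15 = 103
HQ → E9 → B4 → S9 → W7 → M2 → HQ: 23+25+24+16+12+3 = 103
HQ → E9 → W7 → M2 → B4 → S9 → HQ: 23+8+12+28+24+7 = 102
HQ → E9 → W7 → M2 → S9 → B4 → HQ: 23+8+12+4+24+31 = 102
… (46 more)
HQ → M2 → W7 → E9 → B4 → S9 → HQ: 3+12+8+25+24+7 = 79  ← best
The minimum is 79.
One optimal route: HQ → M2 → W7 → E9 → B4 → S9 → HQ (or its reverse).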